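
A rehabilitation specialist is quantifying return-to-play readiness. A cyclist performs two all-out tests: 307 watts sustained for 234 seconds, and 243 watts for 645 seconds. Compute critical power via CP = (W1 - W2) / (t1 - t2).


W1 = P1 * t1 = 307 * 234 = 71838 J
W2 = P2 * t2 = 243 * 645 = 156735 J
CP = (71838 - 156735) / (234 - 645)
= 206.56 W

206.56 W


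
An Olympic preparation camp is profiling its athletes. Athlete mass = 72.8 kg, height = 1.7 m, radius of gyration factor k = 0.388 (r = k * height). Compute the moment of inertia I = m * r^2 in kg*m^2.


r = k * height = 0.388 * 1.7 = 0.6596 m
r^2 = 0.6596^2 = 0.435072
I = 72.8 * 0.435072 = 31.673 kg*m^2

31.673 kg*m^2


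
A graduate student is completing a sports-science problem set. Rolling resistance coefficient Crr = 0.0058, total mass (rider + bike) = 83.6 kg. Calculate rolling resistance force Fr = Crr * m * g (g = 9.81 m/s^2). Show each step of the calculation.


Fr = Crr * m * g
= 0.0058 * 83.6 * 9.81
= 4.757 N

4.757 N


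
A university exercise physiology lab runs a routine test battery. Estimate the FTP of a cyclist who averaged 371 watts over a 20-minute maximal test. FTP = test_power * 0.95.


FTP = 371 * 0.95 = 352.45 W

352.45 W


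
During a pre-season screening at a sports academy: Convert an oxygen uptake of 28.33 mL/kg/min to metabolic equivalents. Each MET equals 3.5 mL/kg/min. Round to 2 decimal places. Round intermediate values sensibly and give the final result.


One MET = 3.5 mL/kg/min
Number of METs = 28.33 / 3.5
= 8.09 METs

8.09 METs


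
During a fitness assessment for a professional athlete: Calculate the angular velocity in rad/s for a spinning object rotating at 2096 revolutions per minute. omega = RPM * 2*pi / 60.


omega = RPM * 2*pi / 60
= 2096 * 6.28318531 / 60
= 219.493 rad/s

219.493 rad/s


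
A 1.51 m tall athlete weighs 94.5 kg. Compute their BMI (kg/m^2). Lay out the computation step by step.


height^2 = 2.2801 m^2
BMI = 94.5 / 2.2801 = 41.45 kg/m^2

41.45 kg/m^2


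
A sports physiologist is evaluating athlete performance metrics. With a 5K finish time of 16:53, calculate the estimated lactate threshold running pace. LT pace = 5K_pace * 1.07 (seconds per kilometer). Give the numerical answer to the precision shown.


Race duration = 1013 s for 5 km
Average pace = 1013 / 5 = 202.6 s/km
LT pace = 202.6 * 1.07
= 216.78 s/km

216.78 s/km


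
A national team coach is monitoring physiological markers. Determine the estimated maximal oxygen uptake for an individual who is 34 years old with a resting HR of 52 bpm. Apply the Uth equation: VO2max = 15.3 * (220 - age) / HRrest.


HRmax = 220 - 34 = 186
VO2max = 15.3 * (186 / 52)
= 15.3 * 3.5769
= 54.73 mL/kg/min

54.73 mL/kg/min


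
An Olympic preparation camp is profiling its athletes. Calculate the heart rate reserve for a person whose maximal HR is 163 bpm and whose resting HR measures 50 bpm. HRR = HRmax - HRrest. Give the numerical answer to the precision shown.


HRmax = 163 bpm
HRrest = 50 bpm
HRR = 163 - 50 = 113 bpm

113 bpm


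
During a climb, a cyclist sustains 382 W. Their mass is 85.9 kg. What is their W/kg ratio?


Power-to-weight = 382 W / 85.9 kg
= 4.447 W/kg

4.447 W/kg


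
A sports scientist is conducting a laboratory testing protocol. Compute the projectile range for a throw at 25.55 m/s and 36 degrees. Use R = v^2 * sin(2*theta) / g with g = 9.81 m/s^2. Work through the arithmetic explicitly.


Two times the angle = 72 degrees
sin(72) = 0.951057
R = 652.8025 * 0.951057 / 9.81 = 63.288 m

63.288 m


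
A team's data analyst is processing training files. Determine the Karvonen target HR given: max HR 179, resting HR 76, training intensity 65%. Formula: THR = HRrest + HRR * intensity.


HRR = HRmax - HRrest = 179 - 76 = 103
THR = 76 + 103 * 0.65
= 142.95 bpm

142.95 bpm


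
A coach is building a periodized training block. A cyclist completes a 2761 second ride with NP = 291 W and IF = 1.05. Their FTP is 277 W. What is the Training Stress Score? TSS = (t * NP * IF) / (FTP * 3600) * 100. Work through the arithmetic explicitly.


t * NP * IF = 2761 * 291 * 1.05 = 843623.55
FTP * 3600 = 997200
TSS = (843623.55 / 997200) * 100 = 84.6

84.6 TSS


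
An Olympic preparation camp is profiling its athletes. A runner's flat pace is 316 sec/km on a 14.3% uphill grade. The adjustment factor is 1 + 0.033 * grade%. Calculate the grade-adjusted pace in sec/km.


Factor = 1 + 0.033 * 14.3 = 1.4719
Adjusted pace = 316 * 1.4719
= 465.12 sec/km

465.12 s/km


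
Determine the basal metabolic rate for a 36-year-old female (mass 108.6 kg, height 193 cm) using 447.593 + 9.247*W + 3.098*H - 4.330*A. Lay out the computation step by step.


BMR = 447.593 + 9.247*108.6 + 3.098*193 - 4.330*36
= 1893.85 kcal/day

1893.85 kcal/day


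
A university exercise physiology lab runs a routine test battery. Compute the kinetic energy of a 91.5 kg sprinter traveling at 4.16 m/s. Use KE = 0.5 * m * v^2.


Velocity squared = 17.3056
KE = 0.5 * 91.5 * 17.3056 = 791.73 J

791.73 J


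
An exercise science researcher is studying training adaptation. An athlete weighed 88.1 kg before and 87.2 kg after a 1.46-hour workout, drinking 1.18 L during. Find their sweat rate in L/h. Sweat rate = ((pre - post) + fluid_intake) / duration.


Body mass change = 0.9 kg
Total sweat loss = 0.9 + 1.18 = 2.08 L
Rate = 2.08 / 1.46 = 1.425 L/h

1.425 L/h


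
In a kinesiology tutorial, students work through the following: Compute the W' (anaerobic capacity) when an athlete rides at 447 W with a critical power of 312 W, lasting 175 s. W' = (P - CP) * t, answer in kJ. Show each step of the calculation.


Above-CP power = 135 W
Duration = 175 s
W' = 135 * 175 = 23625 J
Convert: 23625 / 1000 = 23.625 kJ

23.625 kJ


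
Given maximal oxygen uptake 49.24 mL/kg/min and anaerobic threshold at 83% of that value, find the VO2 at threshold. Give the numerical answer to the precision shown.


Percentage as decimal = 0.83
VO2 at AT = 49.24 * 0.83 = 40.87 mL/kg/min

40.87 mL/kg/min


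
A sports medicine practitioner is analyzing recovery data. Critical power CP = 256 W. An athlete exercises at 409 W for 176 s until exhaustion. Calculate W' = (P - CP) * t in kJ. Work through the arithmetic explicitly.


P - CP = 409 - 256 = 153 W
W' = 153 * 176 = 26928 J
= 26928 / 1000 = 26.928 kJ

26.928 kJ


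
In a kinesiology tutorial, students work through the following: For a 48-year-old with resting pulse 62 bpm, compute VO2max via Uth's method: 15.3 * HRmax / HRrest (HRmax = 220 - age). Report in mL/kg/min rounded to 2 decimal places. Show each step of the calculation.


Step 1: HRmax = 220 - 48 = 172 bpm
Step 2: Ratio = 172 / 62 = 2.7742
Step 3: VO2max = 15.3 * 2.7742 = 42.45 mL/kg/min

42.45 mL/kg/min


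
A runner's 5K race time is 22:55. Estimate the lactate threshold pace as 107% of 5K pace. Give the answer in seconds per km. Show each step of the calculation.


Total race time = 22*60 + 55 = 1375 seconds
5K pace = 1375 / 5 = 275.0 sec/km
LT pace = 275.0 * 1.07 = 294.25 sec/km

294.25 s/km


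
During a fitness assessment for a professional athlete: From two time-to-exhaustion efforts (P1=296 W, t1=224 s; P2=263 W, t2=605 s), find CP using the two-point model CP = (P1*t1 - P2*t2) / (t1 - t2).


Work in trial 1 = 66304 J
Work in trial 2 = 159115 J
Delta work = -92811 J
Delta time = -381 s
CP = -92811 / -381 = 243.6 W

243.6 W


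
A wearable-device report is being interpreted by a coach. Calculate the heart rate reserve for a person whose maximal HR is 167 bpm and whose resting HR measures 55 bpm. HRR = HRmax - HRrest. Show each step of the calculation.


HRmax = 167 bpm
HRrest = 55 bpm
HRR = 167 - 55 = 112 bpm

112 bpm


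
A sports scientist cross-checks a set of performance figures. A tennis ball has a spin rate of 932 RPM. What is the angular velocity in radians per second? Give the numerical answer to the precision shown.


Convert RPM to rad/s: multiply by 2*pi and divide by 60
omega = 932 * 2 * pi / 60
= 97.599 rad/s

97.599 rad/s


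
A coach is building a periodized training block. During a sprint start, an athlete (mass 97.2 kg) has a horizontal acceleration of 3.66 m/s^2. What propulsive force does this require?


Propulsive force = mass * acceleration
= 97.2 kg * 3.66 m/s^2
= 355.75 N

355.75 N


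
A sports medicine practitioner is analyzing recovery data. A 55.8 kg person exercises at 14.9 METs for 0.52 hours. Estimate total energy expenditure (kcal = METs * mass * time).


Energy = METs * mass(kg) * time(h)
= 14.9 * 55.8 * 0.52
= 432.34 kcal

432.34 kcal


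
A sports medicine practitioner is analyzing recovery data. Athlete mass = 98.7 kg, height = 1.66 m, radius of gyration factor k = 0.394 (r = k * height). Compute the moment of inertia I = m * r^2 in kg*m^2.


r = k * height = 0.394 * 1.66 = 0.65404 m
r^2 = 0.65404^2 = 0.427768
I = 98.7 * 0.427768 = 42.221 kg*m^2

42.221 kg*m^2


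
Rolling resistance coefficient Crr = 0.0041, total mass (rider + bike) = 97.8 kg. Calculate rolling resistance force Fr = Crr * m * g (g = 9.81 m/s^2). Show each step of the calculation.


Fr = Crr * m * g
= 0.0041 * 97.8 * 9.81
= 3.934 N

3.934 N


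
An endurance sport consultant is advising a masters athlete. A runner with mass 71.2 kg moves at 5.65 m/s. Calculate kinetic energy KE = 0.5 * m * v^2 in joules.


v^2 = 5.65^2 = 31.9225
KE = 0.5 * 71.2 * 31.9225
= 1136.44 J

1136.44 J


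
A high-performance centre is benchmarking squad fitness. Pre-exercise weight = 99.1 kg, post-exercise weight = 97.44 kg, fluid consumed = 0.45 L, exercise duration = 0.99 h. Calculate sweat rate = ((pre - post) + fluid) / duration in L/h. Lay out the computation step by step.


Weight loss = 99.1 - 97.44 = 1.66 kg (approx L)
Total sweat = 1.66 + 0.45 = 2.11 L
Sweat rate = 2.11 / 0.99 = 2.131 L/h

2.131 L/h


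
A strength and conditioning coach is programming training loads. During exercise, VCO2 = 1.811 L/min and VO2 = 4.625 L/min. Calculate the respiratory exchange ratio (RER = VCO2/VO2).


RER = VCO2 / VO2
= 1.811 / 4.625
= 0.3916

0.3916


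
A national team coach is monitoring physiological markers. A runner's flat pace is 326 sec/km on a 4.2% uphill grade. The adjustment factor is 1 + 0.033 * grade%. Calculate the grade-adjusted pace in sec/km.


Factor = 1 + 0.033 * 4.2 = 1.1386
Adjusted pace = 326 * 1.1386
= 371.18 sec/km

371.18 s/km


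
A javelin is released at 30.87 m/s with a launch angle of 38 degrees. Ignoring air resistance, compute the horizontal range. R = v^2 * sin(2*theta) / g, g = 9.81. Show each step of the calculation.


Launch speed squared = 952.9569
sin(2 * 38 deg) = 0.970296
Range = 952.9569 * 0.970296 / 9.81
= 94.256 m

94.256 m


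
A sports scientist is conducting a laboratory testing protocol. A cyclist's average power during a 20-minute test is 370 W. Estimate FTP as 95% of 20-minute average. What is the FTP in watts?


FTP = 20-min power * 0.95
= 370 * 0.95
= 351.5 W

351.5 W


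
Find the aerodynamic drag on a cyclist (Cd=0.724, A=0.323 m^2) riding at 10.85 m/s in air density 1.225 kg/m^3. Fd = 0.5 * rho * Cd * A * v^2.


Fd = 0.5 * 1.225 * 0.724 * 0.323 * 10.85^2
= 0.5 * 1.225 * 0.724 * 0.323 * 117.7225
= 16.862 N

16.862 N


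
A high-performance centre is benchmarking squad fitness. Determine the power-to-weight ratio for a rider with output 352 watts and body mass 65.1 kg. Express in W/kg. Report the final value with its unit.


P/W = 352 / 65.1 = 5.407 W/kg

5.407 W/kg


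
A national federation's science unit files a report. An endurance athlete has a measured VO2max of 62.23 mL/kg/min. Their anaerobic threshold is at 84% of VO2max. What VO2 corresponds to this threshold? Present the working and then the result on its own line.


Anaerobic threshold VO2 = VO2max * 84%
= 62.23 * 0.84
= 52.27 mL/kg/min

52.27 mL/kg/min


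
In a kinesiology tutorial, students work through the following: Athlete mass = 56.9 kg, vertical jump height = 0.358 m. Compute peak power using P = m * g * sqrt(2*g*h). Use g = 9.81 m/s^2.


sqrt(2 * 9.81 * 0.358) = sqrt(7.02396) = 2.650275 m/s
P = 56.9 * 9.81 * 2.650275
= 1479.35 W

1479.35 W


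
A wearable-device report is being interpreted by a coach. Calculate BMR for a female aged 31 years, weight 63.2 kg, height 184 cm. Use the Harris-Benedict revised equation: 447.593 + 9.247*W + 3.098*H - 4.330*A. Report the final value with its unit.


Substituting values:
W term = 9.247 * 63.2 = 584.4104
H term = 3.098 * 184 = 570.032
A term = 4.330 * 31 = 134.23
BMR = 1467.81 kcal/day

1467.81 kcal/day


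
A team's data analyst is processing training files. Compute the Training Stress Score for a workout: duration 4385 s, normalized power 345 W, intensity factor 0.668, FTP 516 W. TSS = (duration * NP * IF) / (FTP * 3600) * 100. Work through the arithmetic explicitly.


Product = 4385 * 345 * 0.668 = 1010567.1
Base = 516 * 3600 = 1857600
TSS = 1010567.1 / 1857600 * 100 = 54.4

54.4 TSS


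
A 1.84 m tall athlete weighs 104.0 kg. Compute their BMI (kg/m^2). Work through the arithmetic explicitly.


height^2 = 3.3856 m^2
BMI = 104.0 / 3.3856 = 30.72 kg/m^2

30.72 kg/m^2


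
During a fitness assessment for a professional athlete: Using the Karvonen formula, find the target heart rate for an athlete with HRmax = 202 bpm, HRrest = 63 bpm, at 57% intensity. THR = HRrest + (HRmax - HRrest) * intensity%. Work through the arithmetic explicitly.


HRR = 202 - 63 = 139
THR = 63 + 139 * 0.57
= 63 + 79.23
= 142.23 bpm

142.23 bpm


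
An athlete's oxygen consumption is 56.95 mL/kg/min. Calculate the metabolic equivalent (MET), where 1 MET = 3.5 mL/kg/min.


MET = VO2 / 3.5
= 56.95 / 3.5
= 16.27 METs

16.27 METs


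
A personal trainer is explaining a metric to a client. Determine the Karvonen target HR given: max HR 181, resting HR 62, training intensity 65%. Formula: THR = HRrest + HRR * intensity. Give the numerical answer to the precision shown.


HRR = HRmax - HRrest = 181 - 62 = 119
THR = 62 + 119 * 0.65
= 139.35 bpm

139.35 bpm


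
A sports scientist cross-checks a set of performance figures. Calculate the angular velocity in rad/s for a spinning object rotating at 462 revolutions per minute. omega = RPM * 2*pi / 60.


omega = RPM * 2*pi / 60
= 462 * 6.28318531 / 60
= 48.381 rad/s

48.381 rad/s


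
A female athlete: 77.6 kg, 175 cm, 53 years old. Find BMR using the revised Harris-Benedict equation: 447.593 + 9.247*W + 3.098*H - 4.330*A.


Intercept = 447.593
Weight contribution = 9.247 * 77.6 = 717.5672
Height contribution = 3.098 * 175 = 542.15
Age contribution = 4.33 * 53 = 229.49
BMR = 447.593 + 717.5672 + 542.15 - 229.49
= 1477.82 kcal/day

1477.82 kcal/day


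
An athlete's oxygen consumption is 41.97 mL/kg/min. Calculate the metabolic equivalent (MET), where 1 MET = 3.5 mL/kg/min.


MET = VO2 / 3.5
= 41.97 / 3.5
= 11.99 METs

11.99 METs


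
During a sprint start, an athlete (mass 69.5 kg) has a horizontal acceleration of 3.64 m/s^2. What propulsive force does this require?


Propulsive force = mass * acceleration
= 69.5 kg * 3.64 m/s^2
= 252.98 N

252.98 N


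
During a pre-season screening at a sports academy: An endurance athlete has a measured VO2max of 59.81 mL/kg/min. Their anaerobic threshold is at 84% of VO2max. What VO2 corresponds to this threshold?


Anaerobic threshold VO2 = VO2max * 84%
= 59.81 * 0.84
= 50.24 mL/kg/min

50.24 mL/kg/min


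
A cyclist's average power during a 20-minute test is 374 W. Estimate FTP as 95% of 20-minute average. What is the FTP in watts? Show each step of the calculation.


FTP = 20-min power * 0.95
= 374 * 0.95
= 355.3 W

355.3 W


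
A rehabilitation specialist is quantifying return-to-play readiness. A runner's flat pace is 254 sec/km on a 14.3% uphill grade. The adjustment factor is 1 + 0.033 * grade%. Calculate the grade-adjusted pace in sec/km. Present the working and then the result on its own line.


Factor = 1 + 0.033 * 14.3 = 1.4719
Adjusted pace = 254 * 1.4719
= 373.86 sec/km

373.86 s/km


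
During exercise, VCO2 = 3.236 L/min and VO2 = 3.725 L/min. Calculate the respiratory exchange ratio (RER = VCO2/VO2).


RER = VCO2 / VO2
= 3.236 / 3.725
= 0.8687

0.8687


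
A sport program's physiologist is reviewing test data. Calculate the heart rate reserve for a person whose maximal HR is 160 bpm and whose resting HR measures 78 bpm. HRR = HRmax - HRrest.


HRmax = 160 bpm
HRrest = 78 bpm
HRR = 160 - 78 = 82 bpm

82 bpm


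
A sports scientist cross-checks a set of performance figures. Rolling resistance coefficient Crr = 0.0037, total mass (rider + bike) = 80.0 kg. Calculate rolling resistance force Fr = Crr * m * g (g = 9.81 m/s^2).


Fr = Crr * m * g
= 0.0037 * 80.0 * 9.81
= 2.904 N

2.904 N


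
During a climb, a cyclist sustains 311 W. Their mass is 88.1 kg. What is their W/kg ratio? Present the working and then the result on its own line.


Power-to-weight = 311 W / 88.1 kg
= 3.53 W/kg

3.53 W/kg


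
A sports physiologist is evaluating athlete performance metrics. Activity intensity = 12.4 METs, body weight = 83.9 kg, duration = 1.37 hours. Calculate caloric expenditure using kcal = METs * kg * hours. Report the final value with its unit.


kcal = 12.4 * 83.9 * 1.37
= 1040.36 * 1.37
= 1425.29 kcal

1425.29 kcal


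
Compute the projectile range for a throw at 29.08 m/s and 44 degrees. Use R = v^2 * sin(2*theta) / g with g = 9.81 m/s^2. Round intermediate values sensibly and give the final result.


Two times the angle = 88 degrees
sin(88) = 0.999391
R = 845.6464 * 0.999391 / 9.81 = 86.15 m

86.15 m


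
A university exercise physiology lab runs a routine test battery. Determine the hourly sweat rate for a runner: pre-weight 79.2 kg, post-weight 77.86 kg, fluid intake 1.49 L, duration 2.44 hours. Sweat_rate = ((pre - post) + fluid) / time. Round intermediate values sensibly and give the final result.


Mass lost = 79.2 - 77.86 = 1.34 kg
Add fluid consumed: 1.34 + 1.49 = 2.83 L total sweat
Sweat rate = 2.83 / 2.44 = 1.16 L/h

1.16 L/h


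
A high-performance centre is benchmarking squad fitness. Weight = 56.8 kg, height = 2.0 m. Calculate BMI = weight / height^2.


height^2 = 2.0^2 = 4.0
BMI = 56.8 / 4.0 = 14.2 kg/m^2

14.2 kg/m^2


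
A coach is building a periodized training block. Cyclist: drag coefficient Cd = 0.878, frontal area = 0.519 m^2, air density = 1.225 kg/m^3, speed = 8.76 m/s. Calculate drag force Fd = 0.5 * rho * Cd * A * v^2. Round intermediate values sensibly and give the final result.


v^2 = 8.76^2 = 76.7376
Fd = 0.5 * 1.225 * 0.878 * 0.519 * 76.7376
= 21.418 N

21.418 N


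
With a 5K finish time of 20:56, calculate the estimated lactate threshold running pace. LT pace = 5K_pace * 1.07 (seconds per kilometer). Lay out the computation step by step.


Race duration = 1256 s for 5 km
Average pace = 1256 / 5 = 251.2 s/km
LT pace = 251.2 * 1.07
= 268.78 s/km

268.78 s/km


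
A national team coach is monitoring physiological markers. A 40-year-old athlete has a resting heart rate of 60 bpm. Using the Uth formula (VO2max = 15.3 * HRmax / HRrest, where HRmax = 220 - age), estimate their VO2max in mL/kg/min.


HRmax = 220 - 40 = 180 bpm
Ratio = HRmax / HRrest = 180 / 60 = 3.0
VO2max = 15.3 * 3.0 = 45.9 mL/kg/min

45.9 mL/kg/min


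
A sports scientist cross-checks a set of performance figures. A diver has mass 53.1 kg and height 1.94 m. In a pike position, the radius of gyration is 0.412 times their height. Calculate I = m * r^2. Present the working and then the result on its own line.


r = 0.412 * 1.94 = 0.79928 m
I = m * r^2 = 53.1 * 0.638849 = 33.923 kg*m^2

33.923 kg*m^2


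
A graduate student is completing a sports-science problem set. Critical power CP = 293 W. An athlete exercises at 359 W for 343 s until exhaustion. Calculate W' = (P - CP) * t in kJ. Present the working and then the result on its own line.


P - CP = 359 - 293 = 66 W
W' = 66 * 343 = 22638 J
= 22638 / 1000 = 22.638 kJ

22.638 kJ


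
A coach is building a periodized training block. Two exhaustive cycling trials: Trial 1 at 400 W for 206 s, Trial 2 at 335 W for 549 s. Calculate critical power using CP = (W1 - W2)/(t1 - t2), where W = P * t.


W1 = 400 * 206 = 82400 J
W2 = 335 * 549 = 183915 J
CP = (82400 - 183915) / (206 - 549)
= -101515 / -343
= 295.96 W

295.96 W


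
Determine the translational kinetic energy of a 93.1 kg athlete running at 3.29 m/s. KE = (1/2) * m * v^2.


KE = 0.5 * m * v^2
= 0.5 * 93.1 * 3.29^2
= 0.5 * 93.1 * 10.8241
= 503.86 J

503.86 J


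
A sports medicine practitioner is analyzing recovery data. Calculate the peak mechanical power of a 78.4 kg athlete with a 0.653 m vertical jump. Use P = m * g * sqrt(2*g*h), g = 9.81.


First, sqrt(2gh) = sqrt(2 * 9.81 * 0.653)
= sqrt(12.81186) = 3.579366 m/s
Power = 78.4 * 9.81 * 3.579366 = 2752.9 W

2752.9 W


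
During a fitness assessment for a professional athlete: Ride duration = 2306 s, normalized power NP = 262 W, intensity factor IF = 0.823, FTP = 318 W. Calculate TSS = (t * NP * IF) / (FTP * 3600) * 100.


Numerator = 2306 * 262 * 0.823 = 497233.556
Denominator = 318 * 3600 = 1144800
TSS = 497233.556 / 1144800 * 100
= 43.43

43.43 TSS


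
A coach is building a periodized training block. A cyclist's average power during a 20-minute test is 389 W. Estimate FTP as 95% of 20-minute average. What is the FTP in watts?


FTP = 20-min power * 0.95
= 389 * 0.95
= 369.55 W

369.55 W


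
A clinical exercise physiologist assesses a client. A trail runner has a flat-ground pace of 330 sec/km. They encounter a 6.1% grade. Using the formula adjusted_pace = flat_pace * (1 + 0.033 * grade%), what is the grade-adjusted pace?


Grade factor = 1 + 0.033 * 6.1 = 1.2013
Adjusted = 330 * 1.2013 = 396.43 sec/km

396.43 s/km


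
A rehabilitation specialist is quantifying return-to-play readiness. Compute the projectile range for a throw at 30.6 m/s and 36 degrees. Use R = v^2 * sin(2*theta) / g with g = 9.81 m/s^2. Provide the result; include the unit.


Two times the angle = 72 degrees
sin(72) = 0.951057
R = 936.36 * 0.951057 / 9.81 = 90.778 m

90.778 m


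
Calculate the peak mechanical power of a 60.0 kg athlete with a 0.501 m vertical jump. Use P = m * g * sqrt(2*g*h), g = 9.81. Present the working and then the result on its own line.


First, sqrt(2gh) = sqrt(2 * 9.81 * 0.501)
= sqrt(9.82962) = 3.135222 m/s
Power = 60.0 * 9.81 * 3.135222 = 1845.39 W

1845.39 W


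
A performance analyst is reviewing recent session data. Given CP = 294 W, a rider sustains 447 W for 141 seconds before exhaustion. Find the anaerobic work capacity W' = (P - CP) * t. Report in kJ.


Excess power = 447 - 294 = 153 W
Work above CP = 153 * 141 = 21573 J
W' = 21.573 kJ

21.573 kJ


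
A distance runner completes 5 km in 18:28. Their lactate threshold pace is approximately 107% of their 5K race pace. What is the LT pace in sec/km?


Convert to seconds: 18 min 28 s = 1108 s
Pace per km = 1108 / 5 = 221.6 s/km
LT pace = 221.6 * 1.07 = 237.11 s/km

237.11 s/km


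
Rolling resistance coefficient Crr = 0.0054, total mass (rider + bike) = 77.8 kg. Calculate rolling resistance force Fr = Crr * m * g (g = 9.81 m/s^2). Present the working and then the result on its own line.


Fr = Crr * m * g
= 0.0054 * 77.8 * 9.81
= 4.121 N

4.121 N


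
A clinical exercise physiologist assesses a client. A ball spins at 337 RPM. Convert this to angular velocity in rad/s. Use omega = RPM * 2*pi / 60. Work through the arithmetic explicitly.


omega = 337 * 2 * pi / 60
= 337 * 6.28318531 / 60
= 2117.433 / 60
= 35.291 rad/s

35.291 rad/s


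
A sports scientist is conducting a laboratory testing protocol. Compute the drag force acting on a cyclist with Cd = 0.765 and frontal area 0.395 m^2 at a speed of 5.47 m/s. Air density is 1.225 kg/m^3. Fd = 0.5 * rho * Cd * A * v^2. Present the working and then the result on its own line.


Step 1: v^2 = 29.9209
Step 2: Fd = 0.5 * 1.225 * 0.765 * 0.395 * 29.9209
= 5.538 N

5.538 N


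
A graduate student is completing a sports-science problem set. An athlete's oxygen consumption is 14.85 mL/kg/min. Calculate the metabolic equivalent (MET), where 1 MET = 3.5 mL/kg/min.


MET = VO2 / 3.5
= 14.85 / 3.5
= 4.24 METs

4.24 METs


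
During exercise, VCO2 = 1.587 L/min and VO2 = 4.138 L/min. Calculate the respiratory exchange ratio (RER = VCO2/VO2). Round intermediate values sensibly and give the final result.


RER = VCO2 / VO2
= 1.587 / 4.138
= 0.3835

0.3835


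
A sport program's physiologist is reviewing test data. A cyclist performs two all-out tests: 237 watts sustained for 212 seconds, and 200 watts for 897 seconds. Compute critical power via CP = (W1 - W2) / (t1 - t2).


W1 = P1 * t1 = 237 * 212 = 50244 J
W2 = P2 * t2 = 200 * 897 = 179400 J
CP = (50244 - 179400) / (212 - 897)
= 188.55 W

188.55 W


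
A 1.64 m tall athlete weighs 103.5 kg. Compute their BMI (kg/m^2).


height^2 = 2.6896 m^2
BMI = 103.5 / 2.6896 = 38.48 kg/m^2

38.48 kg/m^2


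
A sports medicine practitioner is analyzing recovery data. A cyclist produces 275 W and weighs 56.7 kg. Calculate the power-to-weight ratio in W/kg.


P/W = power / mass
= 275 / 56.7
= 4.85 W/kg

4.85 W/kg


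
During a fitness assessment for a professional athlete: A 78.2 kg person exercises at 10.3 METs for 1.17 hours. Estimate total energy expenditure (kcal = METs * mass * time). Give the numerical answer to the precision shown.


Energy = METs * mass(kg) * time(h)
= 10.3 * 78.2 * 1.17
= 942.39 kcal

942.39 kcal


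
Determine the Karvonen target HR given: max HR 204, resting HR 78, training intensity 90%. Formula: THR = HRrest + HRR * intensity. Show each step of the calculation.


HRR = HRmax - HRrest = 204 - 78 = 126
THR = 78 + 126 * 0.9
= 191.4 bpm

191.4 bpm


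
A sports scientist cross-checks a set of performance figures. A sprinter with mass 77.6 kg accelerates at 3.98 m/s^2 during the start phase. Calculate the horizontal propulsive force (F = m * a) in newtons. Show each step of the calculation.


F = m * a
= 77.6 * 3.98
= 308.85 N

308.85 N


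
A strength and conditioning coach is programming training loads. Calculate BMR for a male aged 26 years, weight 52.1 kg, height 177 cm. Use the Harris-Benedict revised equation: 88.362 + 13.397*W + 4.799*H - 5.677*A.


Substituting values:
W term = 13.397 * 52.1 = 697.9837
H term = 4.799 * 177 = 849.423
A term = 5.677 * 26 = 147.602
BMR = 1488.17 kcal/day

1488.17 kcal/day


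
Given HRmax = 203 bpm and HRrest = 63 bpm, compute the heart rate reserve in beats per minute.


Heart rate reserve = maximum HR minus resting HR
HRR = 203 - 63 = 140 bpm

140 bpm


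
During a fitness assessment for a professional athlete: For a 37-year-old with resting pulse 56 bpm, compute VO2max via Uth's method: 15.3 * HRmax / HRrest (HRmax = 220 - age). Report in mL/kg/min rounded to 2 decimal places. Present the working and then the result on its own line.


Step 1: HRmax = 220 - 37 = 183 bpm
Step 2: Ratio = 183 / 56 = 3.2679
Step 3: VO2max = 15.3 * 3.2679 = 50.0 mL/kg/min

50.0 mL/kg/min


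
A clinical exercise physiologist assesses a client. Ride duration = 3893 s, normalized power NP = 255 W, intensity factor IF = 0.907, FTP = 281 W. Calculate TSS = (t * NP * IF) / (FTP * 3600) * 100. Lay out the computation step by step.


Numerator = 3893 * 255 * 0.907 = 900392.505
Denominator = 281 * 3600 = 1011600
TSS = 900392.505 / 1011600 * 100
= 89.01

89.01 TSS


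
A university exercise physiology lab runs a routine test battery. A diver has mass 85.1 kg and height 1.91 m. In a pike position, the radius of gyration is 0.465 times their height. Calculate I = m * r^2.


r = 0.465 * 1.91 = 0.88815 m
I = m * r^2 = 85.1 * 0.78881 = 67.128 kg*m^2

67.128 kg*m^2


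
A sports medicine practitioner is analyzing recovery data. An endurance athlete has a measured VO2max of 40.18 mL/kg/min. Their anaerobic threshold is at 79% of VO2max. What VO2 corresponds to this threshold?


Anaerobic threshold VO2 = VO2max * 79%
= 40.18 * 0.79
= 31.74 mL/kg/min

31.74 mL/kg/min


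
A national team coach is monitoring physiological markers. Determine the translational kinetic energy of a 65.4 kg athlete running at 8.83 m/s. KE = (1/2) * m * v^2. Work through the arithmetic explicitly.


KE = 0.5 * m * v^2
= 0.5 * 65.4 * 8.83^2
= 0.5 * 65.4 * 77.9689
= 2549.58 J

2549.58 J


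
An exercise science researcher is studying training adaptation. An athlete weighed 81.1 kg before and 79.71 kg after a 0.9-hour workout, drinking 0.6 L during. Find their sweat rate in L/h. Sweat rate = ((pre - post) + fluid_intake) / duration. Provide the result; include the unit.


Body mass change = 1.39 kg
Total sweat loss = 1.39 + 0.6 = 1.99 L
Rate = 1.99 / 0.9 = 2.211 L/h

2.211 L/h


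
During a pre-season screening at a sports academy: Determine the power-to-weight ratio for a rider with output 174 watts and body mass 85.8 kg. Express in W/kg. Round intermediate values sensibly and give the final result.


P/W = 174 / 85.8 = 2.028 W/kg

2.028 W/kg


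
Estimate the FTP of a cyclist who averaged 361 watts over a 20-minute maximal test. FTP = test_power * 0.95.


FTP = 361 * 0.95 = 342.95 W

342.95 W


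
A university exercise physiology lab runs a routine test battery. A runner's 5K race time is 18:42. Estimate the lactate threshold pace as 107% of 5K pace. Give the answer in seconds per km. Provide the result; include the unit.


Total race time = 18*60 + 42 = 1122 seconds
5K pace = 1122 / 5 = 224.4 sec/km
LT pace = 224.4 * 1.07 = 240.11 sec/km

240.11 s/km


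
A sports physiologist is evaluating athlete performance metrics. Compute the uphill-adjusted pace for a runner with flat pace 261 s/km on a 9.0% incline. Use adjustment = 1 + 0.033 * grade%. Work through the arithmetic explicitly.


Adjustment factor = 1 + 0.033 * 9.0 = 1.297
Grade-adjusted pace = 261 * 1.297 = 338.52 s/km

338.52 s/km


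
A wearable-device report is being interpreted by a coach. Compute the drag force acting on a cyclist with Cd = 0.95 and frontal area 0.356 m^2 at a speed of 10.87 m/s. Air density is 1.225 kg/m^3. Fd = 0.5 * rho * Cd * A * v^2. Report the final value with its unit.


Step 1: v^2 = 118.1569
Step 2: Fd = 0.5 * 1.225 * 0.95 * 0.356 * 118.1569
= 24.476 N

24.476 N


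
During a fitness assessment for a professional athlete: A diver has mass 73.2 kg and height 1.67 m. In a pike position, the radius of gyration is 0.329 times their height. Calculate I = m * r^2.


r = 0.329 * 1.67 = 0.54943 m
I = m * r^2 = 73.2 * 0.301873 = 22.097 kg*m^2

22.097 kg*m^2


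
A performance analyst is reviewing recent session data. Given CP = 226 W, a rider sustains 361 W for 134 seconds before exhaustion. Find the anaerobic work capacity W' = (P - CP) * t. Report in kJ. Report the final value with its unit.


Excess power = 361 - 226 = 135 W
Work above CP = 135 * 134 = 18090 J
W' = 18.09 kJ

18.09 kJ


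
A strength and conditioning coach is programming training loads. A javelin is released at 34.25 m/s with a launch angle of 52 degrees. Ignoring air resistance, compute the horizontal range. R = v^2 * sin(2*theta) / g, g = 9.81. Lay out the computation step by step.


Launch speed squared = 1173.0625
sin(2 * 52 deg) = 0.970296
Range = 1173.0625 * 0.970296 / 9.81
= 116.026 m

116.026 m


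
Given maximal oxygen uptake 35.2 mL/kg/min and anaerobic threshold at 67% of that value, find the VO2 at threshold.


Percentage as decimal = 0.67
VO2 at AT = 35.2 * 0.67 = 23.58 mL/kg/min

23.58 mL/kg/min


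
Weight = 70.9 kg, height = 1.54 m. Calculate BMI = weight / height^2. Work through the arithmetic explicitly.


height^2 = 1.54^2 = 2.3716
BMI = 70.9 / 2.3716 = 29.9 kg/m^2

29.9 kg/m^2


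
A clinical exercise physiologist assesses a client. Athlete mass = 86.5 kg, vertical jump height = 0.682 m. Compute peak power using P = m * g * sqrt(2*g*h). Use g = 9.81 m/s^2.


sqrt(2 * 9.81 * 0.682) = sqrt(13.38084) = 3.657983 m/s
P = 86.5 * 9.81 * 3.657983
= 3104.04 W

3104.04 W


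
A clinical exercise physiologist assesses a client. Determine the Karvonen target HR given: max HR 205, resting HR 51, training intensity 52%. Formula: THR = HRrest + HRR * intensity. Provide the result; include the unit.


HRR = HRmax - HRrest = 205 - 51 = 154
THR = 51 + 154 * 0.52
= 131.08 bpm

131.08 bpm


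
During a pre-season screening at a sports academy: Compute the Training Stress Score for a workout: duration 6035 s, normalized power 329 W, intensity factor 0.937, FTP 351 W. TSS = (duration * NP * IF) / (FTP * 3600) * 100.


Product = 6035 * 329 * 0.937 = 1860427.555
Base = 351 * 3600 = 1263600
TSS = 1860427.555 / 1263600 * 100 = 147.23

147.23 TSS


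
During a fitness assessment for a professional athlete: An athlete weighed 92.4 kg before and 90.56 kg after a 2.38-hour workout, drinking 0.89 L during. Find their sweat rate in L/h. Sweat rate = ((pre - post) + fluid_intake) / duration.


Body mass change = 1.84 kg
Total sweat loss = 1.84 + 0.89 = 2.73 L
Rate = 2.73 / 2.38 = 1.147 L/h

1.147 L/h


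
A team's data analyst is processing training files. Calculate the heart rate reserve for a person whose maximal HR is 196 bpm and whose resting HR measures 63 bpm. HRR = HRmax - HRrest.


HRmax = 196 bpm
HRrest = 63 bpm
HRR = 196 - 63 = 133 bpm

133 bpm


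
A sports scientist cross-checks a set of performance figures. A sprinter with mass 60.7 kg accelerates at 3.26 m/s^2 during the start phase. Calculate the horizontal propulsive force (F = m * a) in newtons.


F = m * a
= 60.7 * 3.26
= 197.88 N

197.88 N


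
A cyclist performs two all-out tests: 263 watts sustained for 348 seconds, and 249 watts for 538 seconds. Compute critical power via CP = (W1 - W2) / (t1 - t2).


W1 = P1 * t1 = 263 * 348 = 91524 J
W2 = P2 * t2 = 249 * 538 = 133962 J
CP = (91524 - 133962) / (348 - 538)
= 223.36 W

223.36 W


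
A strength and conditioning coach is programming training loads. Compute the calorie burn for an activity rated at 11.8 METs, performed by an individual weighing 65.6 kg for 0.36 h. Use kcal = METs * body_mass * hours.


Product of METs and mass = 11.8 * 65.6 = 774.08
Total kcal = 774.08 * 0.36 = 278.67 kcal

278.67 kcal


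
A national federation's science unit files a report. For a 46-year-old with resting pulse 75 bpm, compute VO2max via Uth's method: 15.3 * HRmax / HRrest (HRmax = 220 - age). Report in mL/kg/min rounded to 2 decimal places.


Step 1: HRmax = 220 - 46 = 174 bpm
Step 2: Ratio = 174 / 75 = 2.32
Step 3: VO2max = 15.3 * 2.32 = 35.5 mL/kg/min

35.5 mL/kg/min


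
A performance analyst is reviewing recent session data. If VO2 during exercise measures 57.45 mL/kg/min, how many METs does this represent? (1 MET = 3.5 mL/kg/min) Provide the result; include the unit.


METs = VO2 / 3.5 = 57.45 / 3.5 = 16.41

16.41 METs


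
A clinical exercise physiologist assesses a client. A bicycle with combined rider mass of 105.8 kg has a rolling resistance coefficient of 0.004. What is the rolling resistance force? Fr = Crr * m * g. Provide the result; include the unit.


Fr = 0.004 * 105.8 * 9.81
= 0.4232 * 9.81
= 4.152 N

4.152 N


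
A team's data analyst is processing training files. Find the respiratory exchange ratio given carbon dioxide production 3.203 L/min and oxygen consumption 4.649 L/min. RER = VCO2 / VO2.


VCO2 = 3.203 L/min
VO2 = 4.649 L/min
RER = 3.203 / 4.649 = 0.689

0.689


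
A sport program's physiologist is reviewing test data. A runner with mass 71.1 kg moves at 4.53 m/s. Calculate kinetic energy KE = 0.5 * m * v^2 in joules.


v^2 = 4.53^2 = 20.5209
KE = 0.5 * 71.1 * 20.5209
= 729.52 J

729.52 J


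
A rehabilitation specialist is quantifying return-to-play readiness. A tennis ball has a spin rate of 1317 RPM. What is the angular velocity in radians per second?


Convert RPM to rad/s: multiply by 2*pi and divide by 60
omega = 1317 * 2 * pi / 60
= 137.916 rad/s

137.916 rad/s


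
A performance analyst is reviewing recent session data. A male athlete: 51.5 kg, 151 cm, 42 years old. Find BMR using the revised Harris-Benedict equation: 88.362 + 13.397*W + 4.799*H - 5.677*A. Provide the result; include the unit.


Intercept = 88.362
Weight contribution = 13.397 * 51.5 = 689.9455
Height contribution = 4.799 * 151 = 724.649
Age contribution = 5.677 * 42 = 238.434
BMR = 88.362 + 689.9455 + 724.649 - 238.434
= 1264.52 kcal/day

1264.52 kcal/day


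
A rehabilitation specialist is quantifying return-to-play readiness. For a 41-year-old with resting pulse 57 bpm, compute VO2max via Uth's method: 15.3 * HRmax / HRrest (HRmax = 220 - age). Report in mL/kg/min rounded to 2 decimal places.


Step 1: HRmax = 220 - 41 = 179 bpm
Step 2: Ratio = 179 / 57 = 3.1404
Step 3: VO2max = 15.3 * 3.1404 = 48.05 mL/kg/min

48.05 mL/kg/min


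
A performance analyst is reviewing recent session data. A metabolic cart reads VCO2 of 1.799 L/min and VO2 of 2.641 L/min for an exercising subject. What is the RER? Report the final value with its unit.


RER = VCO2 / VO2 = 1.799 / 2.641 = 0.6812

0.6812


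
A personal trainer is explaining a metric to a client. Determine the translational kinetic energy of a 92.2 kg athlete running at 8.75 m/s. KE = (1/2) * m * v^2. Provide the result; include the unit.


KE = 0.5 * m * v^2
= 0.5 * 92.2 * 8.75^2
= 0.5 * 92.2 * 76.5625
= 3529.53 J

3529.53 J


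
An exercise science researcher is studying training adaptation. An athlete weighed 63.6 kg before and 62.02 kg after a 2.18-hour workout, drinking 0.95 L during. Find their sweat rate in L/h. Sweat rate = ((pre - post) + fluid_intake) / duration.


Body mass change = 1.58 kg
Total sweat loss = 1.58 + 0.95 = 2.53 L
Rate = 2.53 / 2.18 = 1.161 L/h

1.161 L/h


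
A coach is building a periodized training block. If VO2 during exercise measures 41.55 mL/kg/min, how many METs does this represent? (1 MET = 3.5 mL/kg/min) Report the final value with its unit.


METs = VO2 / 3.5 = 41.55 / 3.5 = 11.87

11.87 METs


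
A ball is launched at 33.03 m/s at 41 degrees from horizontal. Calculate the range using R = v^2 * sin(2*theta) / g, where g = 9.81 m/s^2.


sin(2 * 41) = sin(82) = 0.990268
v^2 = 33.03^2 = 1090.9809
R = 1090.9809 * 0.990268 / 9.81
= 110.129 m

110.129 m


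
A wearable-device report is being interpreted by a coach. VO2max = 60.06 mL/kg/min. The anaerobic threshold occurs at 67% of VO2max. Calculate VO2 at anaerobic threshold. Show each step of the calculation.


AT fraction = 67 / 100 = 0.67
AT VO2 = 60.06 * 0.67
= 40.24 mL/kg/min

40.24 mL/kg/min


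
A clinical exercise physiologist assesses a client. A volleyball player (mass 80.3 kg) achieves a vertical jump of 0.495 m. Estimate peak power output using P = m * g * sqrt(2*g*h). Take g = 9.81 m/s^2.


2 * g * h = 2 * 9.81 * 0.495 = 9.7119
sqrt(9.7119) = 3.116392 m/s
P = 80.3 * 9.81 * 3.116392 = 2454.92 W

2454.92 W


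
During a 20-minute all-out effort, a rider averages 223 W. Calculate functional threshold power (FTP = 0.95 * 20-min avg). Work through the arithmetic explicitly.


FTP = 0.95 * 223
= 211.85 W

211.85 W


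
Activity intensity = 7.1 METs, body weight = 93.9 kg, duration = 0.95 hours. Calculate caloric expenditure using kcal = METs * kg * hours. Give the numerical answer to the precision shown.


kcal = 7.1 * 93.9 * 0.95
= 666.69 * 0.95
= 633.36 kcal

633.36 kcal


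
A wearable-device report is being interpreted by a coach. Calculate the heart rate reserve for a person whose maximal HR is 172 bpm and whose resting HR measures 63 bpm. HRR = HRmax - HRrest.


HRmax = 172 bpm
HRrest = 63 bpm
HRR = 172 - 63 = 109 bpm

109 bpm


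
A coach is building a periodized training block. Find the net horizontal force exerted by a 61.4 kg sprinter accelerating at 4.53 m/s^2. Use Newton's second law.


Newton's second law: F = m * a
F = 61.4 * 4.53 = 278.14 N

278.14 N
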